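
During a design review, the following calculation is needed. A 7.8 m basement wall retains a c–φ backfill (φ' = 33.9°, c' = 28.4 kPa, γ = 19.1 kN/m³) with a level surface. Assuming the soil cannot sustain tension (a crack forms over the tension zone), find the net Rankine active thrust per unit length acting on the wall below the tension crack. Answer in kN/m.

13.3 kN/m

K_a = 0.2839; √K_a = 0.5328.
Tension-crack depth z_c = 2c/(γ√K_a) = 2×28.4/(19.1×0.5328) = 5.581 m.
σ_a at base = K_a γ H − 2c√K_a = 0.2839×19.1×7.8 − 2×28.4×0.5328 = 12.03 kPa.
P_a = ½ × 12.03 × (H − z_c) = 0.5×12.03×2.219 = 13.35 kN/m.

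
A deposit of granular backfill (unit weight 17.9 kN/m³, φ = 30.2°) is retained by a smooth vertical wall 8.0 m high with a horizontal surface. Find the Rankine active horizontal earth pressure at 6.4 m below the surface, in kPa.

37.9 kPa

K_a = (1 − sin φ)/(1 + sin φ) = 0.3307.
σ_h = K_a γ z = 0.3307 × 17.9 × 6.4 = 37.88 kPa.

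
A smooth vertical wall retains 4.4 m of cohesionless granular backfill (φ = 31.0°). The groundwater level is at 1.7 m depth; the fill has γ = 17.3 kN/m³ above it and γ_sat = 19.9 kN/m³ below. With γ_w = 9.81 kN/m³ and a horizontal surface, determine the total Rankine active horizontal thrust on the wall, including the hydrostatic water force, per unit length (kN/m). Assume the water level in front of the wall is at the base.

81.0 kN/m

K_a = tan²(45° − φ/2) = 0.3201.
γ' = 19.9 − 9.81 = 10.09 kN/m³. Depth below WT = 2.7 m.
σ'_h at WT = K_a γ d_w = 9.414 kPa; at base = 9.414 + K_a γ' × 2.7 = 18.13 kPa.
P₁ (0–1.7 m) = ½×9.414×1.7 = 8.002. P₂ (1.7–4.4 m) = ½(9.414+18.13)×2.7 = 37.19.
P_w = ½ γ_w h₂² = 0.5×9.81×2.7² = 35.76. Total = 8.002+37.19+35.76 = 80.95 kN/m.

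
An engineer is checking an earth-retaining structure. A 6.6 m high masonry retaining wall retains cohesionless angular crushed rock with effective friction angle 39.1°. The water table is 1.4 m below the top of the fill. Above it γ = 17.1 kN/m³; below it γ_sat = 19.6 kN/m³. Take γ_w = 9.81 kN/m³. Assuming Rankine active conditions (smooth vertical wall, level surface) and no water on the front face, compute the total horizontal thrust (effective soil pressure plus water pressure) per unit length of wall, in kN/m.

K_a = tan²(45° − φ/2) = 0.2265.
γ' = 19.6 − 9.81 = 9.790 kN/m³. Depth below WT = 5.2 m.
σ'_h at WT = K_a γ d_w = 5.422 kPa; at base = 5.422 + K_a γ' × 5.2 = 16.95 kPa.
P₁ (0–1.4 m) = ½×5.422×1.4 = 3.795. P₂ (1.4–6.6 m) = ½(5.422+16.95)×5.2 = 58.17.
P_w = ½ γ_w h₂² = 0.5×9.81×5.2² = 132.6. Total = 3.795+58.17+132.6 = 194.6 kN/m.

195 kN/m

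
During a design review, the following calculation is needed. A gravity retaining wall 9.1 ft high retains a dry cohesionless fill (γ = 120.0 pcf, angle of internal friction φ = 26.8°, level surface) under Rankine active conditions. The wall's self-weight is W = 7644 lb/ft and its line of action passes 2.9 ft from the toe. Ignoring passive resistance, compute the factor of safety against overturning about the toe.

K_a = tan²(45° − 26.8°/2) = 0.3785.
P_a = ½K_aγH² = 0.5×0.3785×120.0×9.1² = 1880 lb/ft, acting at H/3 = 3.033 ft above the base.
Overturning moment M_o = P_a × H/3 = 1880 × 3.033 = 5704.
Resisting moment M_r = W × 2.9 = 7644 × 2.9 = 22170.
FS_overturning = M_r/M_o = 22170/5704 = 3.886.

3.89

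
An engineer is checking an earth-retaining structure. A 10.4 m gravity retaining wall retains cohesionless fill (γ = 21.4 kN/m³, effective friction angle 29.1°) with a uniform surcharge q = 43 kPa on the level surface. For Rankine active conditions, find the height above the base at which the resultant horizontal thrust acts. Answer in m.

3.95 m

K_a = 0.3456.
Triangular part P₁ = ½K_aγH² = 400.0 at H/3 = 3.467 m; rectangular part P₂ = K_a q H = 154.5 at H/2 = 5.200 m.
ȳ = (P₁·3.467 + P₂·5.200)/(P₁+P₂) = 3.950 m.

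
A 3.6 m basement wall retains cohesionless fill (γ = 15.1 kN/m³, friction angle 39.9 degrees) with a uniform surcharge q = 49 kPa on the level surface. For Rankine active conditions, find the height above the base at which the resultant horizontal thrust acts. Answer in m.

K_a = 0.2184.
Triangular part P₁ = ½K_aγH² = 21.37 at H/3 = 1.200 m; rectangular part P₂ = K_a q H = 38.53 at H/2 = 1.800 m.
ȳ = (P₁·1.200 + P₂·1.800)/(P₁+P₂) = 1.586 m.

1.59 m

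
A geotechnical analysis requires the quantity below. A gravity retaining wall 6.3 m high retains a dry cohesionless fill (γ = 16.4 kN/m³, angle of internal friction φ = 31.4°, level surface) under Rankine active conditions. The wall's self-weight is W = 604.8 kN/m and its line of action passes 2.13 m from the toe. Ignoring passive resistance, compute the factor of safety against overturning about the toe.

5.99

K_a = tan²(45° − 31.4°/2) = 0.3149.
P_a = ½K_aγH² = 0.5×0.3149×16.4×6.3² = 102.5 kN/m, acting at H/3 = 2.100 m above the base.
Overturning moment M_o = P_a × H/3 = 102.5 × 2.100 = 215.2.
Resisting moment M_r = W × 2.13 = 604.8 × 2.13 = 1288.
FS_overturning = M_r/M_o = 1288/215.2 = 5.985.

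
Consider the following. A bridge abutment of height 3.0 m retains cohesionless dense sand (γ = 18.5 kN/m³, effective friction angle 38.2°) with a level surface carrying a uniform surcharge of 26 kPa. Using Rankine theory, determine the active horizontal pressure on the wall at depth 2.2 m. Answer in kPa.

15.7 kPa

K_a = (1 − sin φ)/(1 + sin φ) = 0.2358.
σ_v = γz + q = 18.5 × 2.2 + 26 = 66.70 kPa.
σ_h = K_a σ_v = 0.2358 × 66.70 = 15.73 kPa.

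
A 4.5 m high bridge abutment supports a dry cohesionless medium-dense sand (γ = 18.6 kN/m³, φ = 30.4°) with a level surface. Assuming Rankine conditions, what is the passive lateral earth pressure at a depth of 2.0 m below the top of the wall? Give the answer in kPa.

113 kPa

K_p = (1 + sin φ)/(1 − sin φ) = 3.049.
σ_h = K_p γ z = 3.049 × 18.6 × 2.0 = 113.4 kPa.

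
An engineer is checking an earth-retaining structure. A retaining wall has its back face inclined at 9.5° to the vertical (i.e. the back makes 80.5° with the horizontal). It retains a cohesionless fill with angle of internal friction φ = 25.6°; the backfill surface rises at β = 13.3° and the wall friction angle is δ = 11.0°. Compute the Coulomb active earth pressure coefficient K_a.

K_a = sin²(α+φ) / [sin²α · sin(α−δ) · (1 + √{sin(φ+δ)sin(φ−β) / (sin(α−δ)sin(α+β))})²].
With α = 80.5°, φ = 25.6°, δ = 11.0°, β = 13.3°: K_a = 0.5408.

0.541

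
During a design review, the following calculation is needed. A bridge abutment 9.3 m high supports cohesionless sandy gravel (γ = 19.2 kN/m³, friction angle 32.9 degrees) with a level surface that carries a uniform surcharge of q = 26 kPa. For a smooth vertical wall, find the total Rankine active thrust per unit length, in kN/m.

K_a = tan²(45° − φ/2) = 0.2960.
Soil triangle: ½ K_a γ H² = 0.5×0.2960×19.2×9.3² = 245.8 kN/m.
Surcharge rectangle: K_a q H = 0.2960×26×9.3 = 71.58 kN/m.
Total = 245.8 + 71.58 = 317.4 kN/m.

317 kN/m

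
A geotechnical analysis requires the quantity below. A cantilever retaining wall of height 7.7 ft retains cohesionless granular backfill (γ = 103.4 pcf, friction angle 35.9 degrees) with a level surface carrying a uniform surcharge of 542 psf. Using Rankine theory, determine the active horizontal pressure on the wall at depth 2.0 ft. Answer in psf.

K_a = (1 − sin φ)/(1 + sin φ) = 0.2607.
σ_v = γz + q = 103.4 × 2.0 + 542 = 748.8 psf.
σ_h = K_a σ_v = 0.2607 × 748.8 = 195.2 psf.

195 psf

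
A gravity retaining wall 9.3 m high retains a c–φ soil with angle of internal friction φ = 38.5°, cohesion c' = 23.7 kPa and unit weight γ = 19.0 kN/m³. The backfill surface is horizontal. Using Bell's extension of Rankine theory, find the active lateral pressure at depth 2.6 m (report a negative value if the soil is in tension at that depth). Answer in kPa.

K_a = (1 − sin φ)/(1 + sin φ) = 0.2327.
σ_a = K_a γ z − 2c√K_a = 0.2327×19.0×2.6 − 2×23.7×0.4823 = -11.37 kPa.

-11.4 kPa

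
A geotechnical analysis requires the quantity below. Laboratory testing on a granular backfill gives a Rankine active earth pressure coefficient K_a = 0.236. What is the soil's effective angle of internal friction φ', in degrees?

K_a = tan²(45° − φ/2) ⇒ 45° − φ/2 = arctan(√0.236) = 25.91°.
φ = 2(45° − 25.91°) = 38.18°.

38.2°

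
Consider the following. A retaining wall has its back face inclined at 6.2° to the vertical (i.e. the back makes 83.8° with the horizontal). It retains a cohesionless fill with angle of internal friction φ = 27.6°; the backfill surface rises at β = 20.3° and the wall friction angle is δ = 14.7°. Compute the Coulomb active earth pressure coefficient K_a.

K_a = sin²(α+φ) / [sin²α · sin(α−δ) · (1 + √{sin(φ+δ)sin(φ−β) / (sin(α−δ)sin(α+β))})²].
With α = 83.8°, φ = 27.6°, δ = 14.7°, β = 20.3°: K_a = 0.5494.

0.549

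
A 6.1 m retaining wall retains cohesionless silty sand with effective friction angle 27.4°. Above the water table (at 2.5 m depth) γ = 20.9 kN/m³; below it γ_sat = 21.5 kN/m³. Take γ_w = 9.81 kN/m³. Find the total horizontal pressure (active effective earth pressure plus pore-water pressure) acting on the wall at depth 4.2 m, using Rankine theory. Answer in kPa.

K_a = (1 − sin φ)/(1 + sin φ) = 0.3697.
γ' = 21.5 − 9.81 = 11.69 kN/m³.
Effective vertical stress at 4.2 m: σ'_v = 20.9×2.5 + 11.69×1.70 = 72.12 kPa.
σ'_h = K_a σ'_v = 0.3697 × 72.12 = 26.66 kPa; u = γ_w × 1.70 = 16.68 kPa.
Total σ_h = 26.66 + 16.68 = 43.34 kPa.

43.3 kPa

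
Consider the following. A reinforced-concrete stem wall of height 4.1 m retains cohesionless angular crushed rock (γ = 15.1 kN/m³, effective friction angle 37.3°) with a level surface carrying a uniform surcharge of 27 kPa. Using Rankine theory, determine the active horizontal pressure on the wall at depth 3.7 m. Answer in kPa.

20.3 kPa

K_a = (1 − sin φ)/(1 + sin φ) = 0.2453.
σ_v = γz + q = 15.1 × 3.7 + 27 = 82.87 kPa.
σ_h = K_a σ_v = 0.2453 × 82.87 = 20.33 kPa.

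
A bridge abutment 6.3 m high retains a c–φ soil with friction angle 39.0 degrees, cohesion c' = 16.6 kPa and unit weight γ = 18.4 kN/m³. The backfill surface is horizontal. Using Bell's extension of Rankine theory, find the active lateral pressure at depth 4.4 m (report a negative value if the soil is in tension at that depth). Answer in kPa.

2.58 kPa

K_a = (1 − sin φ)/(1 + sin φ) = 0.2275.
σ_a = K_a γ z − 2c√K_a = 0.2275×18.4×4.4 − 2×16.6×0.4770 = 2.583 kPa.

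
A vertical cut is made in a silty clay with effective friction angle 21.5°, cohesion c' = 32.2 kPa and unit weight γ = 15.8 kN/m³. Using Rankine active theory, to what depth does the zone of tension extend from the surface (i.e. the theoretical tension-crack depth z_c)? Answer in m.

K_a = tan²(45° − 21.5°/2) = 0.4636; √K_a = 0.6809.
The active pressure is zero where K_a γ z = 2c√K_a, so z_c = 2c/(γ√K_a) = 2×32.2/(15.8×0.6809) = 5.986 m.

5.99 m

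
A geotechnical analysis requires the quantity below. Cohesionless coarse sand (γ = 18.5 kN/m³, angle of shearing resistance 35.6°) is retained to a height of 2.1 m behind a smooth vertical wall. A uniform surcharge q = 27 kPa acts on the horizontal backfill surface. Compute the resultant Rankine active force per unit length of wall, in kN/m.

25.8 kN/m

K_a = tan²(45° − φ/2) = 0.2641.
Soil triangle: ½ K_a γ H² = 0.5×0.2641×18.5×2.1² = 10.77 kN/m.
Surcharge rectangle: K_a q H = 0.2641×27×2.1 = 14.98 kN/m.
Total = 10.77 + 14.98 = 25.75 kN/m.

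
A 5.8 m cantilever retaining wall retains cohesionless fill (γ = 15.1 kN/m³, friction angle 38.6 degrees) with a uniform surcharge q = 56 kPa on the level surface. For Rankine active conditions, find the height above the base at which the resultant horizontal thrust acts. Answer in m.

2.48 m

K_a = 0.2316.
Triangular part P₁ = ½K_aγH² = 58.83 at H/3 = 1.933 m; rectangular part P₂ = K_a q H = 75.23 at H/2 = 2.900 m.
ȳ = (P₁·1.933 + P₂·2.900)/(P₁+P₂) = 2.476 m.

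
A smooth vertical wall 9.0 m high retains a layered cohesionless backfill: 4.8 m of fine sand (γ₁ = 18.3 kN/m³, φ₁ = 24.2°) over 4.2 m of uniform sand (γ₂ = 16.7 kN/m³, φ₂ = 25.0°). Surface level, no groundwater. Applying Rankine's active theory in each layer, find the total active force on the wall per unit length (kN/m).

298 kN/m

K_a1 = tan²(45°−24.2°/2) = 0.4185; K_a2 = tan²(45°−25.0°/2) = 0.4059.
Layer 1: σ at base = K_a1 γ₁ h₁ = 36.76 kPa; P₁ = ½×36.76×4.8 = 88.23.
Layer 2: σ_v at top = γ₁h₁ = 87.84; σ_h top = K_a2×87.84 = 35.65; σ_h base = K_a2×(87.84+16.7×4.2) = 64.12.
P₂ = ½(35.65+64.12)×4.2 = 209.5. Total P_a = 88.23+209.5 = 297.7 kN/m.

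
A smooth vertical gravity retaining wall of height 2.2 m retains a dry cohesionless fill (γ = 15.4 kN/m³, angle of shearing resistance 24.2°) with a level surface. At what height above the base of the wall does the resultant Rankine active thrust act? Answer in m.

0.733 m

K_a = 0.4185.
The pressure distribution is triangular, so the resultant acts at H/3 above the base = 2.2/3 = 0.7333 m.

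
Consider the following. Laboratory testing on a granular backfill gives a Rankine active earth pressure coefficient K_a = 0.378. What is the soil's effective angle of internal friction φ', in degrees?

26.8°

K_a = tan²(45° − φ/2) ⇒ 45° − φ/2 = arctan(√0.378) = 31.58°.
φ = 2(45° − 31.58°) = 26.83°.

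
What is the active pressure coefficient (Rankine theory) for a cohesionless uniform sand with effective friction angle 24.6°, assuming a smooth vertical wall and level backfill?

K_a = (1 − sin φ)/(1 + sin φ) = (1 − sin 24.6°)/(1 + sin 24.6°) = 0.4121.

0.412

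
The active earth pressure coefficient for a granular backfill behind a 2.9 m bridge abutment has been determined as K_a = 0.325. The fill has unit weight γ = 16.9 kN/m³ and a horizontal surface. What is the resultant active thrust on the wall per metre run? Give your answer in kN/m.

P = ½ K_a γ H² = 0.5 × 0.325 × 16.9 × 2.9² = 23.10 kN/m.

23.1 kN/m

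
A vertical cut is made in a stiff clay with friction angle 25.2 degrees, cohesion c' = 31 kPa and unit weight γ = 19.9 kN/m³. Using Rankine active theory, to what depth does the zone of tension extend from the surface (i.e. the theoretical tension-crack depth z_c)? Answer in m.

4.91 m

K_a = tan²(45° − 25.2°/2) = 0.4027; √K_a = 0.6346.
The active pressure is zero where K_a γ z = 2c√K_a, so z_c = 2c/(γ√K_a) = 2×31/(19.9×0.6346) = 4.909 m.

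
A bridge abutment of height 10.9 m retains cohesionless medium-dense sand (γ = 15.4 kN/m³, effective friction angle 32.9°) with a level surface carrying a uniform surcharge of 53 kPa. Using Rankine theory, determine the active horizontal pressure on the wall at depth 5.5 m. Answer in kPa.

K_a = (1 − sin φ)/(1 + sin φ) = 0.2960.
σ_v = γz + q = 15.4 × 5.5 + 53 = 137.7 kPa.
σ_h = K_a σ_v = 0.2960 × 137.7 = 40.76 kPa.

40.8 kPa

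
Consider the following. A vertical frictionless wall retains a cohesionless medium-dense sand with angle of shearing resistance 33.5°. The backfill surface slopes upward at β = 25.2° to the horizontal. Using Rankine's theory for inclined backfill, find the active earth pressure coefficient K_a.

0.399

K_a = cos β · (cos β − √(cos²β − cos²φ)) / (cos β + √(cos²β − cos²φ)).
cos β = 0.9048, cos φ = 0.8339, √(cos²β − cos²φ) = 0.3512.
K_a = 0.9048 × (0.9048 − 0.3512)/(0.9048 + 0.3512) = 0.3988.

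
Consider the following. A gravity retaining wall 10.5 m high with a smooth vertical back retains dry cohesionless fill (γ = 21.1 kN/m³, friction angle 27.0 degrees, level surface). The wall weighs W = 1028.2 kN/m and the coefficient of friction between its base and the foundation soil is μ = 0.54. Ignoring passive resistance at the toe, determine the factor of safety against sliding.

K_a = tan²(45° − 27.0°/2) = 0.3755.
P_a = ½K_aγH² = 0.5×0.3755×21.1×10.5² = 436.8 kN/m, acting at H/3 = 3.500 m above the base.
FS_sliding = μW / P_a = 0.54×1028.2 / 436.8 = 1.271.

1.27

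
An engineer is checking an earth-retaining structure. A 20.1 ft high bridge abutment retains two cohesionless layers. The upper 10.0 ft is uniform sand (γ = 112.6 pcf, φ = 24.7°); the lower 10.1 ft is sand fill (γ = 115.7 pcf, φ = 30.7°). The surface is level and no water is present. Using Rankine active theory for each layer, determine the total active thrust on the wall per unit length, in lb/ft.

7910 lb/ft

K_a1 = tan²(45°−24.7°/2) = 0.4106; K_a2 = tan²(45°−30.7°/2) = 0.3240.
Layer 1: σ at base = K_a1 γ₁ h₁ = 462.3 psf; P₁ = ½×462.3×10.0 = 2312.
Layer 2: σ_v at top = γ₁h₁ = 1126; σ_h top = K_a2×1126 = 364.9; σ_h base = K_a2×(1126+115.7×10.1) = 743.5.
P₂ = ½(364.9+743.5)×10.1 = 5597. Total P_a = 2312+5597 = 7909 lb/ft.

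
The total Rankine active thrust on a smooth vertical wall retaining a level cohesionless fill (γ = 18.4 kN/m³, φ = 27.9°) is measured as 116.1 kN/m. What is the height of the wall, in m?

K_a = 0.3625. P_a = ½ K_a γ H² ⇒ H = √(2P_a/(K_a γ)).
H = √(2×116.1/(0.3625×18.4)) = 5.901 m.

5.90 m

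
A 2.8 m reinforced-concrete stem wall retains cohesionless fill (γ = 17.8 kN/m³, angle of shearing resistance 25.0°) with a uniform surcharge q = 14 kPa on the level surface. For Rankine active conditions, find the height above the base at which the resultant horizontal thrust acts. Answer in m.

K_a = 0.4059.
Triangular part P₁ = ½K_aγH² = 28.32 at H/3 = 0.9333 m; rectangular part P₂ = K_a q H = 15.91 at H/2 = 1.400 m.
ȳ = (P₁·0.9333 + P₂·1.400)/(P₁+P₂) = 1.101 m.

1.10 m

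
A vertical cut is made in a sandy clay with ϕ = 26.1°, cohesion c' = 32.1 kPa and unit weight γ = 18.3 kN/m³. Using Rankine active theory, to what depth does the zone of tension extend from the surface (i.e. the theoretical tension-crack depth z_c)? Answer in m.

K_a = tan²(45° − 26.1°/2) = 0.3889; √K_a = 0.6237.
The active pressure is zero where K_a γ z = 2c√K_a, so z_c = 2c/(γ√K_a) = 2×32.1/(18.3×0.6237) = 5.625 m.

5.63 m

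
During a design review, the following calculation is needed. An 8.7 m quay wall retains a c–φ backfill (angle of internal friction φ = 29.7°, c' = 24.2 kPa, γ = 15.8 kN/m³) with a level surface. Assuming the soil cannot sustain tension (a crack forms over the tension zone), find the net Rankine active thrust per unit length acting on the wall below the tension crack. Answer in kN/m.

K_a = 0.3374; √K_a = 0.5808.
Tension-crack depth z_c = 2c/(γ√K_a) = 2×24.2/(15.8×0.5808) = 5.274 m.
σ_a at base = K_a γ H − 2c√K_a = 0.3374×15.8×8.7 − 2×24.2×0.5808 = 18.26 kPa.
P_a = ½ × 18.26 × (H − z_c) = 0.5×18.26×3.426 = 31.29 kN/m.

31.3 kN/m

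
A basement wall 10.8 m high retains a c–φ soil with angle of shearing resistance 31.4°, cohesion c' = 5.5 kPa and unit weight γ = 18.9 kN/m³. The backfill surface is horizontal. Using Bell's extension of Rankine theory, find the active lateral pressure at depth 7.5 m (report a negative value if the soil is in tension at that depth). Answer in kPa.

38.5 kPa

K_a = (1 − sin φ)/(1 + sin φ) = 0.3149.
σ_a = K_a γ z − 2c√K_a = 0.3149×18.9×7.5 − 2×5.5×0.5612 = 38.47 kPa.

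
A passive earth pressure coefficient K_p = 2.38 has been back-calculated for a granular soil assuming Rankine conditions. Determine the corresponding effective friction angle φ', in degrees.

K_p = (1+sin φ)/(1−sin φ) ⇒ sin φ = (K_p − 1)/(K_p + 1) = 0.4083.
φ = arcsin(0.4083) = 24.10°.

24.1°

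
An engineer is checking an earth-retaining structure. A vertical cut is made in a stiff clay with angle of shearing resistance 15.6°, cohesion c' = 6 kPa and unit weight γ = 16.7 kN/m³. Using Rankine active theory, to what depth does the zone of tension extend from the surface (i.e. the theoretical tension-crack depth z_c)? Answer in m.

K_a = tan²(45° − 15.6°/2) = 0.5761; √K_a = 0.7590.
The active pressure is zero where K_a γ z = 2c√K_a, so z_c = 2c/(γ√K_a) = 2×6/(16.7×0.7590) = 0.9467 m.

0.947 m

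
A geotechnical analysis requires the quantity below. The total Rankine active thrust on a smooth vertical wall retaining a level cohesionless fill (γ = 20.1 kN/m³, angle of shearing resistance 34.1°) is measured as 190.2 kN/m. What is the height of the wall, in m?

K_a = 0.2815. P_a = ½ K_a γ H² ⇒ H = √(2P_a/(K_a γ)).
H = √(2×190.2/(0.2815×20.1)) = 8.199 m.

8.20 m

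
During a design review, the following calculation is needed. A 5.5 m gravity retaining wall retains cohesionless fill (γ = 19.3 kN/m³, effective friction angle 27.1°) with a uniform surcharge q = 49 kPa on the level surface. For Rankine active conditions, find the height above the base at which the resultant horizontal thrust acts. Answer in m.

K_a = 0.3741.
Triangular part P₁ = ½K_aγH² = 109.2 at H/3 = 1.833 m; rectangular part P₂ = K_a q H = 100.8 at H/2 = 2.750 m.
ȳ = (P₁·1.833 + P₂·2.750)/(P₁+P₂) = 2.273 m.

2.27 m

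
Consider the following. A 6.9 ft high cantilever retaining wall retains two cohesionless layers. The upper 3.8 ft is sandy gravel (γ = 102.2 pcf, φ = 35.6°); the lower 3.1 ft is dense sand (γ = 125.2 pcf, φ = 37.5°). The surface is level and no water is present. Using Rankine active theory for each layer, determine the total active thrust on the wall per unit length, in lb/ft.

634 lb/ft

K_a1 = tan²(45°−35.6°/2) = 0.2641; K_a2 = tan²(45°−37.5°/2) = 0.2432.
Layer 1: σ at base = K_a1 γ₁ h₁ = 102.6 psf; P₁ = ½×102.6×3.8 = 194.9.
Layer 2: σ_v at top = γ₁h₁ = 388.4; σ_h top = K_a2×388.4 = 94.45; σ_h base = K_a2×(388.4+125.2×3.1) = 188.8.
P₂ = ½(94.45+188.8)×3.1 = 439.1. Total P_a = 194.9+439.1 = 634.0 lb/ft.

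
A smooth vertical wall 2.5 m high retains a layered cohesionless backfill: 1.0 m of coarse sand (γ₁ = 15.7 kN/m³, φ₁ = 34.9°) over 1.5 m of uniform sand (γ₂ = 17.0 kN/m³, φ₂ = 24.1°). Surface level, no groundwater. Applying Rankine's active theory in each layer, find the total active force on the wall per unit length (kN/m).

20.1 kN/m

K_a1 = tan²(45°−34.9°/2) = 0.2721; K_a2 = tan²(45°−24.1°/2) = 0.4201.
Layer 1: σ at base = K_a1 γ₁ h₁ = 4.273 kPa; P₁ = ½×4.273×1.0 = 2.136.
Layer 2: σ_v at top = γ₁h₁ = 15.70; σ_h top = K_a2×15.70 = 6.596; σ_h base = K_a2×(15.70+17.0×1.5) = 17.31.
P₂ = ½(6.596+17.31)×1.5 = 17.93. Total P_a = 2.136+17.93 = 20.07 kN/m.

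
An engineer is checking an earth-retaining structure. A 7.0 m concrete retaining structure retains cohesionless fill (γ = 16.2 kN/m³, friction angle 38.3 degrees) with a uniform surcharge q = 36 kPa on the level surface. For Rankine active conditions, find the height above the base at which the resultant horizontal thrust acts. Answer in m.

2.79 m

K_a = 0.2347.
Triangular part P₁ = ½K_aγH² = 93.17 at H/3 = 2.333 m; rectangular part P₂ = K_a q H = 59.15 at H/2 = 3.500 m.
ȳ = (P₁·2.333 + P₂·3.500)/(P₁+P₂) = 2.786 m.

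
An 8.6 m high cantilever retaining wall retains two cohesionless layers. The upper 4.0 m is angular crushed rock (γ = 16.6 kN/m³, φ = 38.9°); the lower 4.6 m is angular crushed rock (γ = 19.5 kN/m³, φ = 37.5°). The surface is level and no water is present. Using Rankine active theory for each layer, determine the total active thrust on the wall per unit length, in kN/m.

155 kN/m

K_a1 = tan²(45°−38.9°/2) = 0.2285; K_a2 = tan²(45°−37.5°/2) = 0.2432.
Layer 1: σ at base = K_a1 γ₁ h₁ = 15.17 kPa; P₁ = ½×15.17×4.0 = 30.35.
Layer 2: σ_v at top = γ₁h₁ = 66.40; σ_h top = K_a2×66.40 = 16.15; σ_h base = K_a2×(66.40+19.5×4.6) = 37.96.
P₂ = ½(16.15+37.96)×4.6 = 124.5. Total P_a = 30.35+124.5 = 154.8 kN/m.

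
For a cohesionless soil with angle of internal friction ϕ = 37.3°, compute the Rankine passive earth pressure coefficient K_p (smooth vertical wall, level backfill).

4.08

K_p = (1 + sin φ)/(1 − sin φ) = tan²(45° + 37.3°/2) = 4.076.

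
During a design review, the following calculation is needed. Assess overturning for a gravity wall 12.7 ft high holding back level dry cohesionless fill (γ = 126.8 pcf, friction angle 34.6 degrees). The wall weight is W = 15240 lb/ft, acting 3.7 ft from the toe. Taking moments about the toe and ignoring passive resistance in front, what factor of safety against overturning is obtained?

4.73

K_a = tan²(45° − 34.6°/2) = 0.2756.
P_a = ½K_aγH² = 0.5×0.2756×126.8×12.7² = 2819 lb/ft, acting at H/3 = 4.233 ft above the base.
Overturning moment M_o = P_a × H/3 = 2819 × 4.233 = 11930.
Resisting moment M_r = W × 3.7 = 15240 × 3.7 = 56390.
FS_overturning = M_r/M_o = 56390/11930 = 4.726.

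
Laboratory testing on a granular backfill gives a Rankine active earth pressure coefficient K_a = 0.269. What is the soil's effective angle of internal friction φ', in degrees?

K_a = tan²(45° − φ/2) ⇒ 45° − φ/2 = arctan(√0.269) = 27.41°.
φ = 2(45° − 27.41°) = 35.17°.

35.2°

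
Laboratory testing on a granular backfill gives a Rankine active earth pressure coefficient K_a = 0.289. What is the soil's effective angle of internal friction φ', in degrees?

K_a = tan²(45° − φ/2) ⇒ 45° − φ/2 = arctan(√0.289) = 28.26°.
φ = 2(45° − 28.26°) = 33.48°.

33.5°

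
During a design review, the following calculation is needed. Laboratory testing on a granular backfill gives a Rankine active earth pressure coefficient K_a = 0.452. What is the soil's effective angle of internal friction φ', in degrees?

K_a = tan²(45° − φ/2) ⇒ 45° − φ/2 = arctan(√0.452) = 33.91°.
φ = 2(45° − 33.91°) = 22.17°.

22.2°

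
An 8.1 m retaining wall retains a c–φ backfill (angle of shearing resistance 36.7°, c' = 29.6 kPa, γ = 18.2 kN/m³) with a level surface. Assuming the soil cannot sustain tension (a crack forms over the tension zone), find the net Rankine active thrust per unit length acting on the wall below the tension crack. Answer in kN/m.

K_a = 0.2519; √K_a = 0.5019.
Tension-crack depth z_c = 2c/(γ√K_a) = 2×29.6/(18.2×0.5019) = 6.481 m.
σ_a at base = K_a γ H − 2c√K_a = 0.2519×18.2×8.1 − 2×29.6×0.5019 = 7.419 kPa.
P_a = ½ × 7.419 × (H − z_c) = 0.5×7.419×1.619 = 6.004 kN/m.

6.00 kN/m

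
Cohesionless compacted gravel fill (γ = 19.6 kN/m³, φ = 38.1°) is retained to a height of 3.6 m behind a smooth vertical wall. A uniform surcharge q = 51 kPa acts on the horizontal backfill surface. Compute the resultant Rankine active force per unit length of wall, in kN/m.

K_a = tan²(45° − φ/2) = 0.2368.
Soil triangle: ½ K_a γ H² = 0.5×0.2368×19.6×3.6² = 30.08 kN/m.
Surcharge rectangle: K_a q H = 0.2368×51×3.6 = 43.48 kN/m.
Total = 30.08 + 43.48 = 73.56 kN/m.

73.6 kN/m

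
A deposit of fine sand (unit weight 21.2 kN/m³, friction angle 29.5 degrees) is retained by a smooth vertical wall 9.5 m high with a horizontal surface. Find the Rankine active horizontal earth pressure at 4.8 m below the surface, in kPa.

34.6 kPa

K_a = (1 − sin φ)/(1 + sin φ) = 0.3401.
σ_h = K_a γ z = 0.3401 × 21.2 × 4.8 = 34.61 kPa.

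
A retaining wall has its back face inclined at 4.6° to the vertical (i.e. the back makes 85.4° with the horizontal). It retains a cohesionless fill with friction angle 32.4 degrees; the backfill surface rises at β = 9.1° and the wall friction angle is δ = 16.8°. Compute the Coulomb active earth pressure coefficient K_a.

0.344

K_a = sin²(α+φ) / [sin²α · sin(α−δ) · (1 + √{sin(φ+δ)sin(φ−β) / (sin(α−δ)sin(α+β))})²].
With α = 85.4°, φ = 32.4°, δ = 16.8°, β = 9.1°: K_a = 0.3441.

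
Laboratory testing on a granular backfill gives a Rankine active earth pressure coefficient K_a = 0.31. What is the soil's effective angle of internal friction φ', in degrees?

K_a = tan²(45° − φ/2) ⇒ 45° − φ/2 = arctan(√0.31) = 29.11°.
φ = 2(45° − 29.11°) = 31.78°.

31.8°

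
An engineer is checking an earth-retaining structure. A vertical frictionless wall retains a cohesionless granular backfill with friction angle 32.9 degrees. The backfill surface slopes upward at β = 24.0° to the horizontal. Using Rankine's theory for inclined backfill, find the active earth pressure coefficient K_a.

0.397

K_a = cos β · (cos β − √(cos²β − cos²φ)) / (cos β + √(cos²β − cos²φ)).
cos β = 0.9135, cos φ = 0.8396, √(cos²β − cos²φ) = 0.3600.
K_a = 0.9135 × (0.9135 − 0.3600)/(0.9135 + 0.3600) = 0.3971.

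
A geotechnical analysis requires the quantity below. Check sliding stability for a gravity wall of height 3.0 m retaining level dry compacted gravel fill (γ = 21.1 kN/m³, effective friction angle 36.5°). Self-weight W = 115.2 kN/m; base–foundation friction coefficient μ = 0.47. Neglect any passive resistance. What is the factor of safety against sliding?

K_a = tan²(45° − 36.5°/2) = 0.2541.
P_a = ½K_aγH² = 0.5×0.2541×21.1×3.0² = 24.12 kN/m, acting at H/3 = 1.000 m above the base.
FS_sliding = μW / P_a = 0.47×115.2 / 24.12 = 2.245.

2.24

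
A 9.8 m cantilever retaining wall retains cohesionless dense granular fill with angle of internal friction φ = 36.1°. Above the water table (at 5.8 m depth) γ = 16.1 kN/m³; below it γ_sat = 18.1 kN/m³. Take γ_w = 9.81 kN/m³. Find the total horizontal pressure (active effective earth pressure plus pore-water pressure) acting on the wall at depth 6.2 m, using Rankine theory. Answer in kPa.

28.9 kPa

K_a = (1 − sin φ)/(1 + sin φ) = 0.2585.
γ' = 18.1 − 9.81 = 8.290 kN/m³.
Effective vertical stress at 6.2 m: σ'_v = 16.1×5.8 + 8.290×0.400 = 96.70 kPa.
σ'_h = K_a σ'_v = 0.2585 × 96.70 = 25.00 kPa; u = γ_w × 0.400 = 3.924 kPa.
Total σ_h = 25.00 + 3.924 = 28.92 kPa.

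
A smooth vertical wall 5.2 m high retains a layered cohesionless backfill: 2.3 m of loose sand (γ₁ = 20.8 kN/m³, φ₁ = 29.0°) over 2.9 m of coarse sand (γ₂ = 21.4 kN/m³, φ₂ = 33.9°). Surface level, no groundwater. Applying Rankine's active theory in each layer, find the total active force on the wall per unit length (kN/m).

K_a1 = tan²(45°−29.0°/2) = 0.3470; K_a2 = tan²(45°−33.9°/2) = 0.2839.
Layer 1: σ at base = K_a1 γ₁ h₁ = 16.60 kPa; P₁ = ½×16.60×2.3 = 19.09.
Layer 2: σ_v at top = γ₁h₁ = 47.84; σ_h top = K_a2×47.84 = 13.58; σ_h base = K_a2×(47.84+21.4×2.9) = 31.20.
P₂ = ½(13.58+31.20)×2.9 = 64.94. Total P_a = 19.09+64.94 = 84.03 kN/m.

84.0 kN/m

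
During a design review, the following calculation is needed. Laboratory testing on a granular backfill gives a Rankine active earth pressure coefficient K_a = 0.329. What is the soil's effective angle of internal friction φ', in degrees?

K_a = tan²(45° − φ/2) ⇒ 45° − φ/2 = arctan(√0.329) = 29.84°.
φ = 2(45° − 29.84°) = 30.32°.

30.3°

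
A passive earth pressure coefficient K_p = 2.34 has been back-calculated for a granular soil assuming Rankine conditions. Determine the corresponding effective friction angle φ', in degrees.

23.7°

K_p = (1+sin φ)/(1−sin φ) ⇒ sin φ = (K_p − 1)/(K_p + 1) = 0.4012.
φ = arcsin(0.4012) = 23.65°.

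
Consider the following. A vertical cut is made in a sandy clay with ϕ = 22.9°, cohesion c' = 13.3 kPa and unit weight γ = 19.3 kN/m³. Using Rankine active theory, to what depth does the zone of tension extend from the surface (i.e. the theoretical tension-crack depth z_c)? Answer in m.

2.08 m

K_a = tan²(45° − 22.9°/2) = 0.4398; √K_a = 0.6631.
The active pressure is zero where K_a γ z = 2c√K_a, so z_c = 2c/(γ√K_a) = 2×13.3/(19.3×0.6631) = 2.078 m.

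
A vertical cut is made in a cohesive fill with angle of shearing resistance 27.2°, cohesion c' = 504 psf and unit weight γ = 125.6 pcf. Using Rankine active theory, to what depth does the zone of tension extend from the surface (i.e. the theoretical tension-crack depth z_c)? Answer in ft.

13.1 ft

K_a = tan²(45° − 27.2°/2) = 0.3726; √K_a = 0.6104.
The active pressure is zero where K_a γ z = 2c√K_a, so z_c = 2c/(γ√K_a) = 2×504/(125.6×0.6104) = 13.15 ft.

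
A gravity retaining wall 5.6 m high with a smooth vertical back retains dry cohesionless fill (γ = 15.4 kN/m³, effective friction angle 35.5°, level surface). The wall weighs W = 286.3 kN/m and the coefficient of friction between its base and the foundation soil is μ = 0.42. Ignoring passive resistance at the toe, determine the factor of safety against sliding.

K_a = tan²(45° − 35.5°/2) = 0.2653.
P_a = ½K_aγH² = 0.5×0.2653×15.4×5.6² = 64.05 kN/m, acting at H/3 = 1.867 m above the base.
FS_sliding = μW / P_a = 0.42×286.3 / 64.05 = 1.877.

1.88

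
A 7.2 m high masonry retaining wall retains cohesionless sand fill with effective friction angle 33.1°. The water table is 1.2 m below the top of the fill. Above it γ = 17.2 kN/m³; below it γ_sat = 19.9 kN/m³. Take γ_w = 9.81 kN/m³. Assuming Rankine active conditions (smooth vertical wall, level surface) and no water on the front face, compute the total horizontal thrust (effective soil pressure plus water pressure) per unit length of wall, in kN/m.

K_a = tan²(45° − φ/2) = 0.2936.
γ' = 19.9 − 9.81 = 10.09 kN/m³. Depth below WT = 6.0 m.
σ'_h at WT = K_a γ d_w = 6.059 kPa; at base = 6.059 + K_a γ' × 6.0 = 23.83 kPa.
P₁ (0–1.2 m) = ½×6.059×1.2 = 3.636. P₂ (1.2–7.2 m) = ½(6.059+23.83)×6.0 = 89.68.
P_w = ½ γ_w h₂² = 0.5×9.81×6.0² = 176.6. Total = 3.636+89.68+176.6 = 269.9 kN/m.

270 kN/m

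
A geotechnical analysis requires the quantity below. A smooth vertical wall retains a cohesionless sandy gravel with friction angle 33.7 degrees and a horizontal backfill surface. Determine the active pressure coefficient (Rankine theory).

K_a = tan²(45° − φ/2) = tan²(28.15°) = 0.2863.

0.286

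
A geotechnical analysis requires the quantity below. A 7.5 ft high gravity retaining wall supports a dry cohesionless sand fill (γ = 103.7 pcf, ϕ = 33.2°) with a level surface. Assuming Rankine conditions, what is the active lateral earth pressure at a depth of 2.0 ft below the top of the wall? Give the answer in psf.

60.6 psf

K_a = (1 − sin φ)/(1 + sin φ) = 0.2924.
σ_h = K_a γ z = 0.2924 × 103.7 × 2.0 = 60.63 psf.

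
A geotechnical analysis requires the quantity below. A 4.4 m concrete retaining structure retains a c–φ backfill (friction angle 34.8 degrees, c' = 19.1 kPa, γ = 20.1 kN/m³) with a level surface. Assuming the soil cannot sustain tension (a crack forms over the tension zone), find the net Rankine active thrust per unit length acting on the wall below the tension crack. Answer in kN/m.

1.61 kN/m

K_a = 0.2733; √K_a = 0.5228.
Tension-crack depth z_c = 2c/(γ√K_a) = 2×19.1/(20.1×0.5228) = 3.635 m.
σ_a at base = K_a γ H − 2c√K_a = 0.2733×20.1×4.4 − 2×19.1×0.5228 = 4.201 kPa.
P_a = ½ × 4.201 × (H − z_c) = 0.5×4.201×0.7647 = 1.606 kN/m.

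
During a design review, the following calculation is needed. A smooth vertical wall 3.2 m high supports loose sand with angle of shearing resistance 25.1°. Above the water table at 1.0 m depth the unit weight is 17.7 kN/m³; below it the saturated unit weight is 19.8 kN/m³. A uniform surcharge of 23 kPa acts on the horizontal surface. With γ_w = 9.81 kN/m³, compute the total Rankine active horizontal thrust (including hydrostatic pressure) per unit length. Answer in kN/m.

82.6 kN/m

K_a = tan²(45° − φ/2) = 0.4043.
γ' = 19.8 − 9.81 = 9.990 kN/m³. h₂ = H − d_w = 2.2 m.
σ'_h: at surface K_a·q = 9.299; at WT K_a(q+γd_w) = 16.45; at base K_a(q+γd_w+γ'h₂) = 25.34 kPa.
P₁ = ½(9.299+16.45)×1.0 = 12.88; P₂ = ½(16.45+25.34)×2.2 = 45.98; P_w = ½γ_w h₂² = 23.74.
Total = 12.88+45.98+23.74 = 82.59 kN/m.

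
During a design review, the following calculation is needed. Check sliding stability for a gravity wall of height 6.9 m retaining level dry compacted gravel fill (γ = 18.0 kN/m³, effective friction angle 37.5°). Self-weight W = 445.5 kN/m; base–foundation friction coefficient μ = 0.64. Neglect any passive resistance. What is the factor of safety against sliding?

K_a = tan²(45° − 37.5°/2) = 0.2432.
P_a = ½K_aγH² = 0.5×0.2432×18.0×6.9² = 104.2 kN/m, acting at H/3 = 2.300 m above the base.
FS_sliding = μW / P_a = 0.64×445.5 / 104.2 = 2.736.

2.74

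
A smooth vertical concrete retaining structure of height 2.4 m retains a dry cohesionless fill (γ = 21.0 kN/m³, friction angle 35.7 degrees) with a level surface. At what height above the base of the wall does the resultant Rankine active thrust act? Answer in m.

0.800 m

K_a = 0.2630.
The pressure distribution is triangular, so the resultant acts at H/3 above the base = 2.4/3 = 0.8000 m.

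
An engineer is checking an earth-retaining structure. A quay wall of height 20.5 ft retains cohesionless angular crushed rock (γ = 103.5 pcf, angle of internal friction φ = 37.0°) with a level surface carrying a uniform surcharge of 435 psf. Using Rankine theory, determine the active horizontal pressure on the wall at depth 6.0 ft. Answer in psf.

263 psf

K_a = (1 − sin φ)/(1 + sin φ) = 0.2486.
σ_v = γz + q = 103.5 × 6.0 + 435 = 1056 psf.
σ_h = K_a σ_v = 0.2486 × 1056 = 262.5 psf.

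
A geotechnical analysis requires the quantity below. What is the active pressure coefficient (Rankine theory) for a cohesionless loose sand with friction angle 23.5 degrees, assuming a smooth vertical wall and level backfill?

K_a = tan²(45° − φ/2) = tan²(33.25°) = 0.4298.

0.430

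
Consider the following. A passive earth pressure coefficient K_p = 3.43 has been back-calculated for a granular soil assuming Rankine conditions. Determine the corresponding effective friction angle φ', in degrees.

K_p = (1+sin φ)/(1−sin φ) ⇒ sin φ = (K_p − 1)/(K_p + 1) = 0.5485.
φ = arcsin(0.5485) = 33.27°.

33.3°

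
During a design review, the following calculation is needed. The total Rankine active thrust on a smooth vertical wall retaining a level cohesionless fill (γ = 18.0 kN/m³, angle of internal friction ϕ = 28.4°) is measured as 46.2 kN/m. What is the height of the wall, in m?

K_a = 0.3554. P_a = ½ K_a γ H² ⇒ H = √(2P_a/(K_a γ)).
H = √(2×46.2/(0.3554×18.0)) = 3.801 m.

3.80 m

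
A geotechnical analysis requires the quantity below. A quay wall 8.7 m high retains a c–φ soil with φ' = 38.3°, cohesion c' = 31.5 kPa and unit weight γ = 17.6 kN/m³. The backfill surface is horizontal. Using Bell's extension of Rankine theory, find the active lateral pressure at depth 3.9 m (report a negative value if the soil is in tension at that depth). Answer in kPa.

K_a = (1 − sin φ)/(1 + sin φ) = 0.2347.
σ_a = K_a γ z − 2c√K_a = 0.2347×17.6×3.9 − 2×31.5×0.4845 = -14.41 kPa.

-14.4 kPa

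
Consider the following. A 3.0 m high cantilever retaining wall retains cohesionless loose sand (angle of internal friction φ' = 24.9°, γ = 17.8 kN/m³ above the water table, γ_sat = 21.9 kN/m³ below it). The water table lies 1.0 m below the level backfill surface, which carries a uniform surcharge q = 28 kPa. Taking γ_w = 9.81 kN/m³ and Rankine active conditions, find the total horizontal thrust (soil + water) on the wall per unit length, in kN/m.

81.8 kN/m

K_a = tan²(45° − φ/2) = 0.4074.
γ' = 21.9 − 9.81 = 12.09 kN/m³. h₂ = H − d_w = 2.0 m.
σ'_h: at surface K_a·q = 11.41; at WT K_a(q+γd_w) = 18.66; at base K_a(q+γd_w+γ'h₂) = 28.51 kPa.
P₁ = ½(11.41+18.66)×1.0 = 15.03; P₂ = ½(18.66+28.51)×2.0 = 47.17; P_w = ½γ_w h₂² = 19.62.
Total = 15.03+47.17+19.62 = 81.83 kN/m.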